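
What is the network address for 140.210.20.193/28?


IP:   10001100.11010010.00010100.11000001
Mask: 11111111.11111111.11111111.11110000
AND operation:
Net:  10001100.11010010.00010100.11000000
Network: 140.210.20.192/28


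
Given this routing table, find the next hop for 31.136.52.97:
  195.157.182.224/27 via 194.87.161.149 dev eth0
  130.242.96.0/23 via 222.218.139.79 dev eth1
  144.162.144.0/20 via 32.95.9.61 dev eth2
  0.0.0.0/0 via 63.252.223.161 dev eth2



Longest prefix match for 31.136.52.97:
  /27 195.157.182.224: no
  /23 130.242.96.0: no
  /20 144.162.144.0: no
  /0 0.0.0.0: MATCH
Selected: next-hop 63.252.223.161 via eth2 (matched /0)


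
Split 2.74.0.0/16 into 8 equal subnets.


New prefix = 16 + 3 = 19
Each subnet has 8192 addresses
  2.74.0.0/19
  2.74.32.0/19
  2.74.64.0/19
  2.74.96.0/19
  2.74.128.0/19
  2.74.160.0/19
  2.74.192.0/19
  2.74.224.0/19
Subnets: 2.74.0.0/19, 2.74.32.0/19, 2.74.64.0/19, 2.74.96.0/19, 2.74.128.0/19, 2.74.160.0/19, 2.74.192.0/19, 2.74.224.0/19


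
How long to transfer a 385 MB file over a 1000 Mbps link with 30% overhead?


Effective throughput = 1000 * (1 - 30/100) = 700 Mbps
File size in Mb = 385 * 8 = 3080 Mb
Time = 3080 / 700
Time = 4.4 seconds


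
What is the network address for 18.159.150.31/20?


IP:   00010010.10011111.10010110.00011111
Mask: 11111111.11111111.11110000.00000000
AND operation:
Net:  00010010.10011111.10010000.00000000
Network: 18.159.144.0/20


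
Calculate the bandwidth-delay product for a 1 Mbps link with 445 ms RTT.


BDP = bandwidth * RTT
= 1 Mbps * 445 ms
= 1 * 1e6 * 445 / 1000 bits
= 445000 bits
= 55625 bytes
= 54.3213 KB
BDP = 445000 bits (55625 bytes)


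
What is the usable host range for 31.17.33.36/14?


Network: 31.16.0.0
Broadcast: 31.19.255.255
First usable = network + 1
Last usable = broadcast - 1
Range: 31.16.0.1 to 31.19.255.254


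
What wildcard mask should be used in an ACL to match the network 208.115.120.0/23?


Subnet mask: 255.255.254.0
Wildcard = 255.255.255.255 - subnet mask
255 - 255 = 0
255 - 255 = 0
255 - 254 = 1
255 - 0 = 255
Wildcard: 0.0.1.255


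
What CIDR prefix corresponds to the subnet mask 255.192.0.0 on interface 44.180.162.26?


Binary: 11111111.11000000.00000000.00000000
Count leading 1s
Prefix: /10


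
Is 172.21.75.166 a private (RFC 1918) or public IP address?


RFC 1918 private ranges:
  10.0.0.0/8 (10.0.0.0 - 10.255.255.255)
  172.16.0.0/12 (172.16.0.0 - 172.31.255.255)
  192.168.0.0/16 (192.168.0.0 - 192.168.255.255)
Private (in 172.16.0.0/12)


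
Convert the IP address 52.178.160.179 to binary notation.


52 = 00110100
178 = 10110010
160 = 10100000
179 = 10110011
Binary: 00110100.10110010.10100000.10110011


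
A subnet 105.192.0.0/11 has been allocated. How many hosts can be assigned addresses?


Host bits = 32 - 11 = 21
Total addresses = 2^21 = 2097152
Usable = total - 2 (network and broadcast)
Usable hosts: 2097150


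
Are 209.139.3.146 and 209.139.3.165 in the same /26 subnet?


Mask: 255.255.255.192
209.139.3.146 AND mask = 209.139.3.128
209.139.3.165 AND mask = 209.139.3.128
Yes, same subnet (209.139.3.128)


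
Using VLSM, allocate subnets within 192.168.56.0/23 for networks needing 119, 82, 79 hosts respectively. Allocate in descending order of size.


119 hosts -> /25 (126 usable): 192.168.56.0/25
82 hosts -> /25 (126 usable): 192.168.56.128/25
79 hosts -> /25 (126 usable): 192.168.57.0/25
Allocation: 192.168.56.0/25 (119 hosts, 126 usable); 192.168.56.128/25 (82 hosts, 126 usable); 192.168.57.0/25 (79 hosts, 126 usable)


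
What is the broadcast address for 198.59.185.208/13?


Network: 198.56.0.0/13
Host bits = 19
Set all host bits to 1:
Broadcast: 198.63.255.255


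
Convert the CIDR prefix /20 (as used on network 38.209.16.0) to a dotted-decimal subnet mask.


/20 means 20 network bits, 12 host bits
Binary: 11111111111111111111000000000000
Mask: 255.255.240.0


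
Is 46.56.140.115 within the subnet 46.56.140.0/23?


Subnet network: 46.56.140.0
Test IP AND mask: 46.56.140.0
Yes, 46.56.140.115 is in 46.56.140.0/23


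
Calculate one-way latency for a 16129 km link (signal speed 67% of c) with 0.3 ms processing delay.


Speed = 0.67 * 3e5 km/s = 201000 km/s
Propagation delay = 16129 / 201000 = 0.0802 s = 80.2438 ms
Processing delay = 0.3 ms
Total one-way latency = 80.5438 ms


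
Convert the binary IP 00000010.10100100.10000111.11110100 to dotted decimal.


00000010 = 2
10100100 = 164
10000111 = 135
11110100 = 244
IP: 2.164.135.244


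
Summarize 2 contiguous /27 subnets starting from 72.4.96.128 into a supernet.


Original prefix: /27
Number of subnets: 2 = 2^1
New prefix = 27 - 1 = 26
Supernet: 72.4.96.128/26


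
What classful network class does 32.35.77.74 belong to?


First octet: 32
Binary: 00100000
0xxxxxxx -> Class A (1-126)
Class A, default mask 255.0.0.0 (/8)


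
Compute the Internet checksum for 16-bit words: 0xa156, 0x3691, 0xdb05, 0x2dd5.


Sum all words (with carry folding):
+ 0xa156 = 0xa156
+ 0x3691 = 0xd7e7
+ 0xdb05 = 0xb2ed
+ 0x2dd5 = 0xe0c2
One's complement: ~0xe0c2
Checksum = 0x1f3d


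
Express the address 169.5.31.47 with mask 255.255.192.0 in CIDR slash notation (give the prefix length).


Binary: 11111111.11111111.11000000.00000000
Count leading 1s
Prefix: /18


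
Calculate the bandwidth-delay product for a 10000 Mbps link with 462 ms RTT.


BDP = bandwidth * RTT
= 10000 Mbps * 462 ms
= 10000 * 1e6 * 462 / 1000 bits
= 4620000000 bits
= 577500000 bytes
= 563964.8438 KB
BDP = 4620000000 bits (577500000 bytes)


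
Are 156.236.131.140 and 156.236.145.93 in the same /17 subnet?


Mask: 255.255.128.0
156.236.131.140 AND mask = 156.236.128.0
156.236.145.93 AND mask = 156.236.128.0
Yes, same subnet (156.236.128.0)


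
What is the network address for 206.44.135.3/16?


IP:   11001110.00101100.10000111.00000011
Mask: 11111111.11111111.00000000.00000000
AND operation:
Net:  11001110.00101100.00000000.00000000
Network: 206.44.0.0/16


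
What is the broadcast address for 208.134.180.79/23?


Network: 208.134.180.0/23
Host bits = 9
Set all host bits to 1:
Broadcast: 208.134.181.255


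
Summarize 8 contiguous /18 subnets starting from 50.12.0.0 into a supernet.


Original prefix: /18
Number of subnets: 8 = 2^3
New prefix = 18 - 3 = 15
Supernet: 50.12.0.0/15


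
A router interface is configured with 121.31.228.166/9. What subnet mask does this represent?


/9 means 9 network bits, 23 host bits
Binary: 11111111100000000000000000000000
Mask: 255.128.0.0


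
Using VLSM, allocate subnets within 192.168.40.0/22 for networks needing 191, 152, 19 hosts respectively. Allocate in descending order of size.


191 hosts -> /24 (254 usable): 192.168.40.0/24
152 hosts -> /24 (254 usable): 192.168.41.0/24
19 hosts -> /27 (30 usable): 192.168.42.0/27
Allocation: 192.168.40.0/24 (191 hosts, 254 usable); 192.168.41.0/24 (152 hosts, 254 usable); 192.168.42.0/27 (19 hosts, 30 usable)


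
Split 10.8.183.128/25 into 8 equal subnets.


New prefix = 25 + 3 = 28
Each subnet has 16 addresses
  10.8.183.128/28
  10.8.183.144/28
  10.8.183.160/28
  10.8.183.176/28
  10.8.183.192/28
  10.8.183.208/28
  10.8.183.224/28
  10.8.183.240/28
Subnets: 10.8.183.128/28, 10.8.183.144/28, 10.8.183.160/28, 10.8.183.176/28, 10.8.183.192/28, 10.8.183.208/28, 10.8.183.224/28, 10.8.183.240/28


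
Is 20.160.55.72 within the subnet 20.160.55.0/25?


Subnet network: 20.160.55.0
Test IP AND mask: 20.160.55.0
Yes, 20.160.55.72 is in 20.160.55.0/25


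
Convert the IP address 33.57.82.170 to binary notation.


33 = 00100001
57 = 00111001
82 = 01010010
170 = 10101010
Binary: 00100001.00111001.01010010.10101010


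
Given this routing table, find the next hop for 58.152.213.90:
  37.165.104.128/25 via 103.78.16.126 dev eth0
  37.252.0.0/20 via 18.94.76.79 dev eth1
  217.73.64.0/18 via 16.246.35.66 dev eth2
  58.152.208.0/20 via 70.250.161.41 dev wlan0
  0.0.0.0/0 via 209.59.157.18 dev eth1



Longest prefix match for 58.152.213.90:
  /25 37.165.104.128: no
  /20 37.252.0.0: no
  /18 217.73.64.0: no
  /20 58.152.208.0: MATCH
  /0 0.0.0.0: MATCH
Selected: next-hop 70.250.161.41 via wlan0 (matched /20)


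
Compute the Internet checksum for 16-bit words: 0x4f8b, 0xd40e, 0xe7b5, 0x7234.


Sum all words (with carry folding):
+ 0x4f8b = 0x4f8b
+ 0xd40e = 0x239a
+ 0xe7b5 = 0x0b50
+ 0x7234 = 0x7d84
One's complement: ~0x7d84
Checksum = 0x827b


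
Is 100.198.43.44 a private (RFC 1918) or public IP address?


RFC 1918 private ranges:
  10.0.0.0/8 (10.0.0.0 - 10.255.255.255)
  172.16.0.0/12 (172.16.0.0 - 172.31.255.255)
  192.168.0.0/16 (192.168.0.0 - 192.168.255.255)
Public (not in any RFC 1918 range)


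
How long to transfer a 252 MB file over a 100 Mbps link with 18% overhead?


Effective throughput = 100 * (1 - 18/100) = 82 Mbps
File size in Mb = 252 * 8 = 2016 Mb
Time = 2016 / 82
Time = 24.5854 seconds


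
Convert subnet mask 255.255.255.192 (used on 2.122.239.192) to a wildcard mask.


Subnet mask: 255.255.255.192
Wildcard = 255.255.255.255 - subnet mask
255 - 255 = 0
255 - 255 = 0
255 - 255 = 0
255 - 192 = 63
Wildcard: 0.0.0.63


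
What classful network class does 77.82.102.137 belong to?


First octet: 77
Binary: 01001101
0xxxxxxx -> Class A (1-126)
Class A, default mask 255.0.0.0 (/8)


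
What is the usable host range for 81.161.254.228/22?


Network: 81.161.252.0
Broadcast: 81.161.255.255
First usable = network + 1
Last usable = broadcast - 1
Range: 81.161.252.1 to 81.161.255.254


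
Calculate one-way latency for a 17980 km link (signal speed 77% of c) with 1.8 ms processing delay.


Speed = 0.77 * 3e5 km/s = 231000 km/s
Propagation delay = 17980 / 231000 = 0.0778 s = 77.8355 ms
Processing delay = 1.8 ms
Total one-way latency = 79.6355 ms


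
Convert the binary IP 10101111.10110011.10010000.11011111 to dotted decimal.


10101111 = 175
10110011 = 179
10010000 = 144
11011111 = 223
IP: 175.179.144.223


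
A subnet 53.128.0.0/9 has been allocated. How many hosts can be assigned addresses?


Host bits = 32 - 9 = 23
Total addresses = 2^23 = 8388608
Usable = total - 2 (network and broadcast)
Usable hosts: 8388606


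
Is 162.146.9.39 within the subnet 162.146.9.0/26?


Subnet network: 162.146.9.0
Test IP AND mask: 162.146.9.0
Yes, 162.146.9.39 is in 162.146.9.0/26


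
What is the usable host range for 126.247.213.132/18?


Network: 126.247.192.0
Broadcast: 126.247.255.255
First usable = network + 1
Last usable = broadcast - 1
Range: 126.247.192.1 to 126.247.255.254


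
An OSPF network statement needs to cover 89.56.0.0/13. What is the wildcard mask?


Subnet mask: 255.248.0.0
Wildcard = 255.255.255.255 - subnet mask
255 - 255 = 0
255 - 248 = 7
255 - 0 = 255
255 - 0 = 255
Wildcard: 0.7.255.255


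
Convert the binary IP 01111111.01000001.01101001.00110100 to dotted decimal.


01111111 = 127
01000001 = 65
01101001 = 105
00110100 = 52
IP: 127.65.105.52


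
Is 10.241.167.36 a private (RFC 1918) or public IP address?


RFC 1918 private ranges:
  10.0.0.0/8 (10.0.0.0 - 10.255.255.255)
  172.16.0.0/12 (172.16.0.0 - 172.31.255.255)
  192.168.0.0/16 (192.168.0.0 - 192.168.255.255)
Private (in 10.0.0.0/8)


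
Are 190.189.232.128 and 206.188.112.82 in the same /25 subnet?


Mask: 255.255.255.128
190.189.232.128 AND mask = 190.189.232.128
206.188.112.82 AND mask = 206.188.112.0
No, different subnets (190.189.232.128 vs 206.188.112.0)


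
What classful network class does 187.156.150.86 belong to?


First octet: 187
Binary: 10111011
10xxxxxx -> Class B (128-191)
Class B, default mask 255.255.0.0 (/16)


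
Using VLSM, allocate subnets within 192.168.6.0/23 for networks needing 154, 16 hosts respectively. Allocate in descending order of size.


154 hosts -> /24 (254 usable): 192.168.6.0/24
16 hosts -> /27 (30 usable): 192.168.7.0/27
Allocation: 192.168.6.0/24 (154 hosts, 254 usable); 192.168.7.0/27 (16 hosts, 30 usable)


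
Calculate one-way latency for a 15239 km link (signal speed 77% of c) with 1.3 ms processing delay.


Speed = 0.77 * 3e5 km/s = 231000 km/s
Propagation delay = 15239 / 231000 = 0.066 s = 65.9697 ms
Processing delay = 1.3 ms
Total one-way latency = 67.2697 ms


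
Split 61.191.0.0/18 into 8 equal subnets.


New prefix = 18 + 3 = 21
Each subnet has 2048 addresses
  61.191.0.0/21
  61.191.8.0/21
  61.191.16.0/21
  61.191.24.0/21
  61.191.32.0/21
  61.191.40.0/21
  61.191.48.0/21
  61.191.56.0/21
Subnets: 61.191.0.0/21, 61.191.8.0/21, 61.191.16.0/21, 61.191.24.0/21, 61.191.32.0/21, 61.191.40.0/21, 61.191.48.0/21, 61.191.56.0/21


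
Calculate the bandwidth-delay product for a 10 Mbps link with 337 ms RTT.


BDP = bandwidth * RTT
= 10 Mbps * 337 ms
= 10 * 1e6 * 337 / 1000 bits
= 3370000 bits
= 421250 bytes
= 411.377 KB
BDP = 3370000 bits (421250 bytes)


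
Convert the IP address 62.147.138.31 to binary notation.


62 = 00111110
147 = 10010011
138 = 10001010
31 = 00011111
Binary: 00111110.10010011.10001010.00011111


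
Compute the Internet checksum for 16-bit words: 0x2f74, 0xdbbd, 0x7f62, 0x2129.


Sum all words (with carry folding):
+ 0x2f74 = 0x2f74
+ 0xdbbd = 0x0b32
+ 0x7f62 = 0x8a94
+ 0x2129 = 0xabbd
One's complement: ~0xabbd
Checksum = 0x5442


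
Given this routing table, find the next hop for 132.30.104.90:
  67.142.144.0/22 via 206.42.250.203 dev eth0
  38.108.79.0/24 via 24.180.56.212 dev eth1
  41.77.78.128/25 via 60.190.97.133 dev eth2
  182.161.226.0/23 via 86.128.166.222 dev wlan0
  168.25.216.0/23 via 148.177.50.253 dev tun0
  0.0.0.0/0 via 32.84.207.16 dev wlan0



Longest prefix match for 132.30.104.90:
  /22 67.142.144.0: no
  /24 38.108.79.0: no
  /25 41.77.78.128: no
  /23 182.161.226.0: no
  /23 168.25.216.0: no
  /0 0.0.0.0: MATCH
Selected: next-hop 32.84.207.16 via wlan0 (matched /0)


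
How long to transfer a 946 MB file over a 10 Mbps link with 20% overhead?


Effective throughput = 10 * (1 - 20/100) = 8 Mbps
File size in Mb = 946 * 8 = 7568 Mb
Time = 7568 / 8
Time = 946 seconds


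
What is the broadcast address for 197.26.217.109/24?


Network: 197.26.217.0/24
Host bits = 8
Set all host bits to 1:
Broadcast: 197.26.217.255


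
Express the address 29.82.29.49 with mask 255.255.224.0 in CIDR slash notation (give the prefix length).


Binary: 11111111.11111111.11100000.00000000
Count leading 1s
Prefix: /19


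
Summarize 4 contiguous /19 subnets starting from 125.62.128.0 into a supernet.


Original prefix: /19
Number of subnets: 4 = 2^2
New prefix = 19 - 2 = 17
Supernet: 125.62.128.0/17


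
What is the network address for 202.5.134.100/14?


IP:   11001010.00000101.10000110.01100100
Mask: 11111111.11111100.00000000.00000000
AND operation:
Net:  11001010.00000100.00000000.00000000
Network: 202.4.0.0/14


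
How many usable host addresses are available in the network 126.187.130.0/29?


Host bits = 32 - 29 = 3
Total addresses = 2^3 = 8
Usable = total - 2 (network and broadcast)
Usable hosts: 6


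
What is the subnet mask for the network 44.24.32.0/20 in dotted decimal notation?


/20 means 20 network bits, 12 host bits
Binary: 11111111111111111111000000000000
Mask: 255.255.240.0


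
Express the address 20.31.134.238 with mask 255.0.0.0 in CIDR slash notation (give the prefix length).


Binary: 11111111.00000000.00000000.00000000
Count leading 1s
Prefix: /8


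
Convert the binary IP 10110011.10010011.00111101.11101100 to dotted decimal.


10110011 = 179
10010011 = 147
00111101 = 61
11101100 = 236
IP: 179.147.61.236


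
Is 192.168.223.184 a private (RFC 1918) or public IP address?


RFC 1918 private ranges:
  10.0.0.0/8 (10.0.0.0 - 10.255.255.255)
  172.16.0.0/12 (172.16.0.0 - 172.31.255.255)
  192.168.0.0/16 (192.168.0.0 - 192.168.255.255)
Private (in 192.168.0.0/16)


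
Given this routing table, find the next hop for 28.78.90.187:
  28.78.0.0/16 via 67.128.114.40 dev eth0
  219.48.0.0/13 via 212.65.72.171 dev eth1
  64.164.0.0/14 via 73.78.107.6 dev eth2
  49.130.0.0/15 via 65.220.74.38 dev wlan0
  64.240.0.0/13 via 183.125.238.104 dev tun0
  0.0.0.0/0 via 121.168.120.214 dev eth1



Longest prefix match for 28.78.90.187:
  /16 28.78.0.0: MATCH
  /13 219.48.0.0: no
  /14 64.164.0.0: no
  /15 49.130.0.0: no
  /13 64.240.0.0: no
  /0 0.0.0.0: MATCH
Selected: next-hop 67.128.114.40 via eth0 (matched /16)


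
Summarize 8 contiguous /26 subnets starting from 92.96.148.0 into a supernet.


Original prefix: /26
Number of subnets: 8 = 2^3
New prefix = 26 - 3 = 23
Supernet: 92.96.148.0/23


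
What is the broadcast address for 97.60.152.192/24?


Network: 97.60.152.0/24
Host bits = 8
Set all host bits to 1:
Broadcast: 97.60.152.255


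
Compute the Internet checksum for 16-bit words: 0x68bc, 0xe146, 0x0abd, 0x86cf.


Sum all words (with carry folding):
+ 0x68bc = 0x68bc
+ 0xe146 = 0x4a03
+ 0x0abd = 0x54c0
+ 0x86cf = 0xdb8f
One's complement: ~0xdb8f
Checksum = 0x2470


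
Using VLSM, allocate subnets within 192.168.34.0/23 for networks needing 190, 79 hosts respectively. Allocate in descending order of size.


190 hosts -> /24 (254 usable): 192.168.34.0/24
79 hosts -> /25 (126 usable): 192.168.35.0/25
Allocation: 192.168.34.0/24 (190 hosts, 254 usable); 192.168.35.0/25 (79 hosts, 126 usable)


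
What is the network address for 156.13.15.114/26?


IP:   10011100.00001101.00001111.01110010
Mask: 11111111.11111111.11111111.11000000
AND operation:
Net:  10011100.00001101.00001111.01000000
Network: 156.13.15.64/26


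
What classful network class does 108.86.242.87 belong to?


First octet: 108
Binary: 01101100
0xxxxxxx -> Class A (1-126)
Class A, default mask 255.0.0.0 (/8)


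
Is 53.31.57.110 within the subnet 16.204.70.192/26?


Subnet network: 16.204.70.192
Test IP AND mask: 53.31.57.64
No, 53.31.57.110 is not in 16.204.70.192/26


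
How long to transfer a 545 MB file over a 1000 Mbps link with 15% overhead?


Effective throughput = 1000 * (1 - 15/100) = 850 Mbps
File size in Mb = 545 * 8 = 4360 Mb
Time = 4360 / 850
Time = 5.1294 seconds


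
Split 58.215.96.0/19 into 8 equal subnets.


New prefix = 19 + 3 = 22
Each subnet has 1024 addresses
  58.215.96.0/22
  58.215.100.0/22
  58.215.104.0/22
  58.215.108.0/22
  58.215.112.0/22
  58.215.116.0/22
  58.215.120.0/22
  58.215.124.0/22
Subnets: 58.215.96.0/22, 58.215.100.0/22, 58.215.104.0/22, 58.215.108.0/22, 58.215.112.0/22, 58.215.116.0/22, 58.215.120.0/22, 58.215.124.0/22


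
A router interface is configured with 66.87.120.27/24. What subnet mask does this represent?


/24 means 24 network bits, 8 host bits
Binary: 11111111111111111111111100000000
Mask: 255.255.255.0


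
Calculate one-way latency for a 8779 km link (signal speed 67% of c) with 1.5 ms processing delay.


Speed = 0.67 * 3e5 km/s = 201000 km/s
Propagation delay = 8779 / 201000 = 0.0437 s = 43.6766 ms
Processing delay = 1.5 ms
Total one-way latency = 45.1766 ms


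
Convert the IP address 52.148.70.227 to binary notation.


52 = 00110100
148 = 10010100
70 = 01000110
227 = 11100011
Binary: 00110100.10010100.01000110.11100011


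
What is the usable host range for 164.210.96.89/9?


Network: 164.128.0.0
Broadcast: 164.255.255.255
First usable = network + 1
Last usable = broadcast - 1
Range: 164.128.0.1 to 164.255.255.254


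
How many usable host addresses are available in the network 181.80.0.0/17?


Host bits = 32 - 17 = 15
Total addresses = 2^15 = 32768
Usable = total - 2 (network and broadcast)
Usable hosts: 32766


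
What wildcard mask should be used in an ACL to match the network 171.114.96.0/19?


Subnet mask: 255.255.224.0
Wildcard = 255.255.255.255 - subnet mask
255 - 255 = 0
255 - 255 = 0
255 - 224 = 31
255 - 0 = 255
Wildcard: 0.0.31.255


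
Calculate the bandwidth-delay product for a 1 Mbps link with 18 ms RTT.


BDP = bandwidth * RTT
= 1 Mbps * 18 ms
= 1 * 1e6 * 18 / 1000 bits
= 18000 bits
= 2250 bytes
= 2.1973 KB
BDP = 18000 bits (2250 bytes)


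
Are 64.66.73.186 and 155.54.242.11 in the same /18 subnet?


Mask: 255.255.192.0
64.66.73.186 AND mask = 64.66.64.0
155.54.242.11 AND mask = 155.54.192.0
No, different subnets (64.66.64.0 vs 155.54.192.0)


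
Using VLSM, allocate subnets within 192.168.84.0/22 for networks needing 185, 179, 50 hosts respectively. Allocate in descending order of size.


185 hosts -> /24 (254 usable): 192.168.84.0/24
179 hosts -> /24 (254 usable): 192.168.85.0/24
50 hosts -> /26 (62 usable): 192.168.86.0/26
Allocation: 192.168.84.0/24 (185 hosts, 254 usable); 192.168.85.0/24 (179 hosts, 254 usable); 192.168.86.0/26 (50 hosts, 62 usable)


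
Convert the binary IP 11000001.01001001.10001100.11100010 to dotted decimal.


11000001 = 193
01001001 = 73
10001100 = 140
11100010 = 226
IP: 193.73.140.226


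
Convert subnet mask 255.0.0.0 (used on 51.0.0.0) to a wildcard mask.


Subnet mask: 255.0.0.0
Wildcard = 255.255.255.255 - subnet mask
255 - 255 = 0
255 - 0 = 255
255 - 0 = 255
255 - 0 = 255
Wildcard: 0.255.255.255


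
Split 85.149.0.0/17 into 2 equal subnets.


New prefix = 17 + 1 = 18
Each subnet has 16384 addresses
  85.149.0.0/18
  85.149.64.0/18
Subnets: 85.149.0.0/18, 85.149.64.0/18


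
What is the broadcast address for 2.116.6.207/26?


Network: 2.116.6.192/26
Host bits = 6
Set all host bits to 1:
Broadcast: 2.116.6.255


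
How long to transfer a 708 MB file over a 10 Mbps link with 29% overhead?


Effective throughput = 10 * (1 - 29/100) = 7.1 Mbps
File size in Mb = 708 * 8 = 5664 Mb
Time = 5664 / 7.1
Time = 797.7465 seconds


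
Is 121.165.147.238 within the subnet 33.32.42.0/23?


Subnet network: 33.32.42.0
Test IP AND mask: 121.165.146.0
No, 121.165.147.238 is not in 33.32.42.0/23


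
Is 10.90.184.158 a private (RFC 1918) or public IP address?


RFC 1918 private ranges:
  10.0.0.0/8 (10.0.0.0 - 10.255.255.255)
  172.16.0.0/12 (172.16.0.0 - 172.31.255.255)
  192.168.0.0/16 (192.168.0.0 - 192.168.255.255)
Private (in 10.0.0.0/8)


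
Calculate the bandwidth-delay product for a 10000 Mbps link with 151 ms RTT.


BDP = bandwidth * RTT
= 10000 Mbps * 151 ms
= 10000 * 1e6 * 151 / 1000 bits
= 1510000000 bits
= 188750000 bytes
= 184326.1719 KB
BDP = 1510000000 bits (188750000 bytes)


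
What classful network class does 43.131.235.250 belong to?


First octet: 43
Binary: 00101011
0xxxxxxx -> Class A (1-126)
Class A, default mask 255.0.0.0 (/8)


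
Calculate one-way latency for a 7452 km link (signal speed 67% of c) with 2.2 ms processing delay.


Speed = 0.67 * 3e5 km/s = 201000 km/s
Propagation delay = 7452 / 201000 = 0.0371 s = 37.0746 ms
Processing delay = 2.2 ms
Total one-way latency = 39.2746 ms


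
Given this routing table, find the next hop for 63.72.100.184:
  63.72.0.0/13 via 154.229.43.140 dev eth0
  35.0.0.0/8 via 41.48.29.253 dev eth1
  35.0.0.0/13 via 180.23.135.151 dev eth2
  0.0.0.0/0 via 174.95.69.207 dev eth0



Longest prefix match for 63.72.100.184:
  /13 63.72.0.0: MATCH
  /8 35.0.0.0: no
  /13 35.0.0.0: no
  /0 0.0.0.0: MATCH
Selected: next-hop 154.229.43.140 via eth0 (matched /13)


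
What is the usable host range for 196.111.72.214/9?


Network: 196.0.0.0
Broadcast: 196.127.255.255
First usable = network + 1
Last usable = broadcast - 1
Range: 196.0.0.1 to 196.127.255.254


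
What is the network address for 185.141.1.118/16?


IP:   10111001.10001101.00000001.01110110
Mask: 11111111.11111111.00000000.00000000
AND operation:
Net:  10111001.10001101.00000000.00000000
Network: 185.141.0.0/16


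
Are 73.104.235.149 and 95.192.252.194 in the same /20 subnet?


Mask: 255.255.240.0
73.104.235.149 AND mask = 73.104.224.0
95.192.252.194 AND mask = 95.192.240.0
No, different subnets (73.104.224.0 vs 95.192.240.0)


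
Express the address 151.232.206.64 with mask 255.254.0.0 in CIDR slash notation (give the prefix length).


Binary: 11111111.11111110.00000000.00000000
Count leading 1s
Prefix: /15


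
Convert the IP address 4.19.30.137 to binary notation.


4 = 00000100
19 = 00010011
30 = 00011110
137 = 10001001
Binary: 00000100.00010011.00011110.10001001


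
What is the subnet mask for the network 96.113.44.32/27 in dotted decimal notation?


/27 means 27 network bits, 5 host bits
Binary: 11111111111111111111111111100000
Mask: 255.255.255.224


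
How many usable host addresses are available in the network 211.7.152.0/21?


Host bits = 32 - 21 = 11
Total addresses = 2^11 = 2048
Usable = total - 2 (network and broadcast)
Usable hosts: 2046


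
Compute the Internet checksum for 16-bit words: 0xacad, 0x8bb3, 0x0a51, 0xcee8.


Sum all words (with carry folding):
+ 0xacad = 0xacad
+ 0x8bb3 = 0x3861
+ 0x0a51 = 0x42b2
+ 0xcee8 = 0x119b
One's complement: ~0x119b
Checksum = 0xee64


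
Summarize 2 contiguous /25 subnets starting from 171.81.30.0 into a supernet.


Original prefix: /25
Number of subnets: 2 = 2^1
New prefix = 25 - 1 = 24
Supernet: 171.81.30.0/24


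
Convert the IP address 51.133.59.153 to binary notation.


51 = 00110011
133 = 10000101
59 = 00111011
153 = 10011001
Binary: 00110011.10000101.00111011.10011001


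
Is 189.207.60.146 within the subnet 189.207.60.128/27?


Subnet network: 189.207.60.128
Test IP AND mask: 189.207.60.128
Yes, 189.207.60.146 is in 189.207.60.128/27


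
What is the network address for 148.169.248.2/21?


IP:   10010100.10101001.11111000.00000010
Mask: 11111111.11111111.11111000.00000000
AND operation:
Net:  10010100.10101001.11111000.00000000
Network: 148.169.248.0/21


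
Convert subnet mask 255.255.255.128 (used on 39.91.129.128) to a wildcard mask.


Subnet mask: 255.255.255.128
Wildcard = 255.255.255.255 - subnet mask
255 - 255 = 0
255 - 255 = 0
255 - 255 = 0
255 - 128 = 127
Wildcard: 0.0.0.127


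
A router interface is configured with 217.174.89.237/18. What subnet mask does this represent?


/18 means 18 network bits, 14 host bits
Binary: 11111111111111111100000000000000
Mask: 255.255.192.0


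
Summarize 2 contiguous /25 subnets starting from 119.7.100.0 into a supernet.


Original prefix: /25
Number of subnets: 2 = 2^1
New prefix = 25 - 1 = 24
Supernet: 119.7.100.0/24


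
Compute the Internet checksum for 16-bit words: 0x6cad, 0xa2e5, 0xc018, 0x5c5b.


Sum all words (with carry folding):
+ 0x6cad = 0x6cad
+ 0xa2e5 = 0x0f93
+ 0xc018 = 0xcfab
+ 0x5c5b = 0x2c07
One's complement: ~0x2c07
Checksum = 0xd3f8


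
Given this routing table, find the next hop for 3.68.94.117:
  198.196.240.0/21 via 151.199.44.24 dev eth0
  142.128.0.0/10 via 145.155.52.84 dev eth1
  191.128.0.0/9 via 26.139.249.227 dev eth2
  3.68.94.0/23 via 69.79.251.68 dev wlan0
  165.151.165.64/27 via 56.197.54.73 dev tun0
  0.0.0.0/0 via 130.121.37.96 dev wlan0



Longest prefix match for 3.68.94.117:
  /21 198.196.240.0: no
  /10 142.128.0.0: no
  /9 191.128.0.0: no
  /23 3.68.94.0: MATCH
  /27 165.151.165.64: no
  /0 0.0.0.0: MATCH
Selected: next-hop 69.79.251.68 via wlan0 (matched /23)


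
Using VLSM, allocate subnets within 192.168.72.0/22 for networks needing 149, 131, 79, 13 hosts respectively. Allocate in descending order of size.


149 hosts -> /24 (254 usable): 192.168.72.0/24
131 hosts -> /24 (254 usable): 192.168.73.0/24
79 hosts -> /25 (126 usable): 192.168.74.0/25
13 hosts -> /28 (14 usable): 192.168.74.128/28
Allocation: 192.168.72.0/24 (149 hosts, 254 usable); 192.168.73.0/24 (131 hosts, 254 usable); 192.168.74.0/25 (79 hosts, 126 usable); 192.168.74.128/28 (13 hosts, 14 usable)


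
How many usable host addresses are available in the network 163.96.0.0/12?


Host bits = 32 - 12 = 20
Total addresses = 2^20 = 1048576
Usable = total - 2 (network and broadcast)
Usable hosts: 1048574


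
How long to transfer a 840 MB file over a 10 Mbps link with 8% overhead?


Effective throughput = 10 * (1 - 8/100) = 9.2 Mbps
File size in Mb = 840 * 8 = 6720 Mb
Time = 6720 / 9.2
Time = 730.4348 seconds


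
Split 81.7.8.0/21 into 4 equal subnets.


New prefix = 21 + 2 = 23
Each subnet has 512 addresses
  81.7.8.0/23
  81.7.10.0/23
  81.7.12.0/23
  81.7.14.0/23
Subnets: 81.7.8.0/23, 81.7.10.0/23, 81.7.12.0/23, 81.7.14.0/23


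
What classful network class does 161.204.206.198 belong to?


First octet: 161
Binary: 10100001
10xxxxxx -> Class B (128-191)
Class B, default mask 255.255.0.0 (/16)


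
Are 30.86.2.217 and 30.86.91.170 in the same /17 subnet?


Mask: 255.255.128.0
30.86.2.217 AND mask = 30.86.0.0
30.86.91.170 AND mask = 30.86.0.0
Yes, same subnet (30.86.0.0)


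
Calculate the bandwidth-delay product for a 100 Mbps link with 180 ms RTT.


BDP = bandwidth * RTT
= 100 Mbps * 180 ms
= 100 * 1e6 * 180 / 1000 bits
= 18000000 bits
= 2250000 bytes
= 2197.2656 KB
BDP = 18000000 bits (2250000 bytes)


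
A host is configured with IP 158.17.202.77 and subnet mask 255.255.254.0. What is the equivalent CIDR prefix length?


Binary: 11111111.11111111.11111110.00000000
Count leading 1s
Prefix: /23


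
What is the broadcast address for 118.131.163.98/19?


Network: 118.131.160.0/19
Host bits = 13
Set all host bits to 1:
Broadcast: 118.131.191.255


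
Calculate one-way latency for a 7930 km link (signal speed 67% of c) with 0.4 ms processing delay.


Speed = 0.67 * 3e5 km/s = 201000 km/s
Propagation delay = 7930 / 201000 = 0.0395 s = 39.4527 ms
Processing delay = 0.4 ms
Total one-way latency = 39.8527 ms


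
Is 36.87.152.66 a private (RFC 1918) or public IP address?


RFC 1918 private ranges:
  10.0.0.0/8 (10.0.0.0 - 10.255.255.255)
  172.16.0.0/12 (172.16.0.0 - 172.31.255.255)
  192.168.0.0/16 (192.168.0.0 - 192.168.255.255)
Public (not in any RFC 1918 range)


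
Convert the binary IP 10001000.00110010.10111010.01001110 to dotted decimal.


10001000 = 136
00110010 = 50
10111010 = 186
01001110 = 78
IP: 136.50.186.78


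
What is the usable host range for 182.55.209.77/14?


Network: 182.52.0.0
Broadcast: 182.55.255.255
First usable = network + 1
Last usable = broadcast - 1
Range: 182.52.0.1 to 182.55.255.254


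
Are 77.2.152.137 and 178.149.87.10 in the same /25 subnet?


Mask: 255.255.255.128
77.2.152.137 AND mask = 77.2.152.128
178.149.87.10 AND mask = 178.149.87.0
No, different subnets (77.2.152.128 vs 178.149.87.0)


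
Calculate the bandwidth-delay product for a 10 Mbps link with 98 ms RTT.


BDP = bandwidth * RTT
= 10 Mbps * 98 ms
= 10 * 1e6 * 98 / 1000 bits
= 980000 bits
= 122500 bytes
= 119.6289 KB
BDP = 980000 bits (122500 bytes)


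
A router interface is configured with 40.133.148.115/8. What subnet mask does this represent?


/8 means 8 network bits, 24 host bits
Binary: 11111111000000000000000000000000
Mask: 255.0.0.0


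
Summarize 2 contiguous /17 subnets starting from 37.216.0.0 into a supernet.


Original prefix: /17
Number of subnets: 2 = 2^1
New prefix = 17 - 1 = 16
Supernet: 37.216.0.0/16


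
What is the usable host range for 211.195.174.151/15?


Network: 211.194.0.0
Broadcast: 211.195.255.255
First usable = network + 1
Last usable = broadcast - 1
Range: 211.194.0.1 to 211.195.255.254


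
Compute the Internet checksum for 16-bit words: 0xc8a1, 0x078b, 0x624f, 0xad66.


Sum all words (with carry folding):
+ 0xc8a1 = 0xc8a1
+ 0x078b = 0xd02c
+ 0x624f = 0x327c
+ 0xad66 = 0xdfe2
One's complement: ~0xdfe2
Checksum = 0x201d


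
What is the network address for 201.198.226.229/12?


IP:   11001001.11000110.11100010.11100101
Mask: 11111111.11110000.00000000.00000000
AND operation:
Net:  11001001.11000000.00000000.00000000
Network: 201.192.0.0/12


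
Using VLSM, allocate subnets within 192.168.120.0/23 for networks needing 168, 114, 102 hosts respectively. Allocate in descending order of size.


168 hosts -> /24 (254 usable): 192.168.120.0/24
114 hosts -> /25 (126 usable): 192.168.121.0/25
102 hosts -> /25 (126 usable): 192.168.121.128/25
Allocation: 192.168.120.0/24 (168 hosts, 254 usable); 192.168.121.0/25 (114 hosts, 126 usable); 192.168.121.128/25 (102 hosts, 126 usable)


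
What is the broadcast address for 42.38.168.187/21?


Network: 42.38.168.0/21
Host bits = 11
Set all host bits to 1:
Broadcast: 42.38.175.255


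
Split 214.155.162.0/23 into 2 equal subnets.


New prefix = 23 + 1 = 24
Each subnet has 256 addresses
  214.155.162.0/24
  214.155.163.0/24
Subnets: 214.155.162.0/24, 214.155.163.0/24


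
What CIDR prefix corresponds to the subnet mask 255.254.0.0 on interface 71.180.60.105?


Binary: 11111111.11111110.00000000.00000000
Count leading 1s
Prefix: /15


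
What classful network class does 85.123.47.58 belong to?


First octet: 85
Binary: 01010101
0xxxxxxx -> Class A (1-126)
Class A, default mask 255.0.0.0 (/8)


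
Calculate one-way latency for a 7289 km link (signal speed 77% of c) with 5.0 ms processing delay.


Speed = 0.77 * 3e5 km/s = 231000 km/s
Propagation delay = 7289 / 231000 = 0.0316 s = 31.5541 ms
Processing delay = 5.0 ms
Total one-way latency = 36.5541 ms


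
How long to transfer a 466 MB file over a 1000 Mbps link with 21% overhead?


Effective throughput = 1000 * (1 - 21/100) = 790 Mbps
File size in Mb = 466 * 8 = 3728 Mb
Time = 3728 / 790
Time = 4.719 seconds


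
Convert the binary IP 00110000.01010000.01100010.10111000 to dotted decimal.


00110000 = 48
01010000 = 80
01100010 = 98
10111000 = 184
IP: 48.80.98.184


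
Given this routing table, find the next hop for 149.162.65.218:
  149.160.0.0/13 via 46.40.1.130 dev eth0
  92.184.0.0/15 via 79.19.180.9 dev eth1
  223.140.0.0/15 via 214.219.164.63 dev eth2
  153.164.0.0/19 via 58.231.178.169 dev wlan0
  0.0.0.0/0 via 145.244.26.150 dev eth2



Longest prefix match for 149.162.65.218:
  /13 149.160.0.0: MATCH
  /15 92.184.0.0: no
  /15 223.140.0.0: no
  /19 153.164.0.0: no
  /0 0.0.0.0: MATCH
Selected: next-hop 46.40.1.130 via eth0 (matched /13)


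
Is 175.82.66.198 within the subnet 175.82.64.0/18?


Subnet network: 175.82.64.0
Test IP AND mask: 175.82.64.0
Yes, 175.82.66.198 is in 175.82.64.0/18


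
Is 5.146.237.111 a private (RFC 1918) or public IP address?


RFC 1918 private ranges:
  10.0.0.0/8 (10.0.0.0 - 10.255.255.255)
  172.16.0.0/12 (172.16.0.0 - 172.31.255.255)
  192.168.0.0/16 (192.168.0.0 - 192.168.255.255)
Public (not in any RFC 1918 range)


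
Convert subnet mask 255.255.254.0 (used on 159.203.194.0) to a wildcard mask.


Subnet mask: 255.255.254.0
Wildcard = 255.255.255.255 - subnet mask
255 - 255 = 0
255 - 255 = 0
255 - 254 = 1
255 - 0 = 255
Wildcard: 0.0.1.255


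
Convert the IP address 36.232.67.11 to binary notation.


36 = 00100100
232 = 11101000
67 = 01000011
11 = 00001011
Binary: 00100100.11101000.01000011.00001011


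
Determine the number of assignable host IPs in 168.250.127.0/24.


Host bits = 32 - 24 = 8
Total addresses = 2^8 = 256
Usable = total - 2 (network and broadcast)
Usable hosts: 254


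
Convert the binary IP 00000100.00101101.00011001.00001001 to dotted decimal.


00000100 = 4
00101101 = 45
00011001 = 25
00001001 = 9
IP: 4.45.25.9


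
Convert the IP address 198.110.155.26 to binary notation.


198 = 11000110
110 = 01101110
155 = 10011011
26 = 00011010
Binary: 11000110.01101110.10011011.00011010


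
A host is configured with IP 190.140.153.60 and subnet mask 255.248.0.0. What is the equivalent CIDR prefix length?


Binary: 11111111.11111000.00000000.00000000
Count leading 1s
Prefix: /13


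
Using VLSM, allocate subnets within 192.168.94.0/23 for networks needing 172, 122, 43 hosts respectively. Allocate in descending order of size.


172 hosts -> /24 (254 usable): 192.168.94.0/24
122 hosts -> /25 (126 usable): 192.168.95.0/25
43 hosts -> /26 (62 usable): 192.168.95.128/26
Allocation: 192.168.94.0/24 (172 hosts, 254 usable); 192.168.95.0/25 (122 hosts, 126 usable); 192.168.95.128/26 (43 hosts, 62 usable)


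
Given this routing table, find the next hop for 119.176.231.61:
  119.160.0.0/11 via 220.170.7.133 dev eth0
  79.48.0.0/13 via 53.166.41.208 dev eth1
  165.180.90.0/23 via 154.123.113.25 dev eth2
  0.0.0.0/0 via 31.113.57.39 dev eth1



Longest prefix match for 119.176.231.61:
  /11 119.160.0.0: MATCH
  /13 79.48.0.0: no
  /23 165.180.90.0: no
  /0 0.0.0.0: MATCH
Selected: next-hop 220.170.7.133 via eth0 (matched /11)


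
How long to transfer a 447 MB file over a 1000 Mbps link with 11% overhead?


Effective throughput = 1000 * (1 - 11/100) = 890 Mbps
File size in Mb = 447 * 8 = 3576 Mb
Time = 3576 / 890
Time = 4.018 seconds


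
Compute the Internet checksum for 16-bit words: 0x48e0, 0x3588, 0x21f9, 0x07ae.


Sum all words (with carry folding):
+ 0x48e0 = 0x48e0
+ 0x3588 = 0x7e68
+ 0x21f9 = 0xa061
+ 0x07ae = 0xa80f
One's complement: ~0xa80f
Checksum = 0x57f0


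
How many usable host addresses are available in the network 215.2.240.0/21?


Host bits = 32 - 21 = 11
Total addresses = 2^11 = 2048
Usable = total - 2 (network and broadcast)
Usable hosts: 2046


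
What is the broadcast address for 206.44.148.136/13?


Network: 206.40.0.0/13
Host bits = 19
Set all host bits to 1:
Broadcast: 206.47.255.255


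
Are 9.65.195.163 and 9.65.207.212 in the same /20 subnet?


Mask: 255.255.240.0
9.65.195.163 AND mask = 9.65.192.0
9.65.207.212 AND mask = 9.65.192.0
Yes, same subnet (9.65.192.0)


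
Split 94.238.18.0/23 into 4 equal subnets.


New prefix = 23 + 2 = 25
Each subnet has 128 addresses
  94.238.18.0/25
  94.238.18.128/25
  94.238.19.0/25
  94.238.19.128/25
Subnets: 94.238.18.0/25, 94.238.18.128/25, 94.238.19.0/25, 94.238.19.128/25


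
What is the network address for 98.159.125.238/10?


IP:   01100010.10011111.01111101.11101110
Mask: 11111111.11000000.00000000.00000000
AND operation:
Net:  01100010.10000000.00000000.00000000
Network: 98.128.0.0/10


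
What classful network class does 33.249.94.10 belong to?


First octet: 33
Binary: 00100001
0xxxxxxx -> Class A (1-126)
Class A, default mask 255.0.0.0 (/8)


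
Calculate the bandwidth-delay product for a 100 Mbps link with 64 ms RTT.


BDP = bandwidth * RTT
= 100 Mbps * 64 ms
= 100 * 1e6 * 64 / 1000 bits
= 6400000 bits
= 800000 bytes
= 781.25 KB
BDP = 6400000 bits (800000 bytes)


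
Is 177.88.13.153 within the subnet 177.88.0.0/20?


Subnet network: 177.88.0.0
Test IP AND mask: 177.88.0.0
Yes, 177.88.13.153 is in 177.88.0.0/20


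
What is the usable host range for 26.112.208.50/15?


Network: 26.112.0.0
Broadcast: 26.113.255.255
First usable = network + 1
Last usable = broadcast - 1
Range: 26.112.0.1 to 26.113.255.254


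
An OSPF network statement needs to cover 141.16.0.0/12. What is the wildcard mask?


Subnet mask: 255.240.0.0
Wildcard = 255.255.255.255 - subnet mask
255 - 255 = 0
255 - 240 = 15
255 - 0 = 255
255 - 0 = 255
Wildcard: 0.15.255.255


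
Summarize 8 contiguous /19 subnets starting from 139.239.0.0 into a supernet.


Original prefix: /19
Number of subnets: 8 = 2^3
New prefix = 19 - 3 = 16
Supernet: 139.239.0.0/16


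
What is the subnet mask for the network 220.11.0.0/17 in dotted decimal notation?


/17 means 17 network bits, 15 host bits
Binary: 11111111111111111000000000000000
Mask: 255.255.128.0


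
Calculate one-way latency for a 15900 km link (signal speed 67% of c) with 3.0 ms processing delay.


Speed = 0.67 * 3e5 km/s = 201000 km/s
Propagation delay = 15900 / 201000 = 0.0791 s = 79.1045 ms
Processing delay = 3.0 ms
Total one-way latency = 82.1045 ms


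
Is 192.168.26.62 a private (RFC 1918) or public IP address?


RFC 1918 private ranges:
  10.0.0.0/8 (10.0.0.0 - 10.255.255.255)
  172.16.0.0/12 (172.16.0.0 - 172.31.255.255)
  192.168.0.0/16 (192.168.0.0 - 192.168.255.255)
Private (in 192.168.0.0/16)
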